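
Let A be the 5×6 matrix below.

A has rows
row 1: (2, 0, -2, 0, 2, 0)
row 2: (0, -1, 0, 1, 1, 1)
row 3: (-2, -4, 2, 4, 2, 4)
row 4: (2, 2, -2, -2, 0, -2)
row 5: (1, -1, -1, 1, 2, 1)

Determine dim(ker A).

4

Row reduce to echelon form.
R3 ← R3 + R1: [0, -4, 0, 4, 4, 4]
R4 ← R4 − R1: [0, 2, 0, -2, -2, -2]
R5 ← R5 − (1/2)·R1: [0, -1, 0, 1, 1, 1]
R3 ← R3 − (4)·R2: [0, 0, 0, 0, 0, 0]
R4 ← R4 + (2)·R2: [0, 0, 0, 0, 0, 0]
R5 ← R5 − R2: [0, 0, 0, 0, 0, 0]
2 nonzero rows, so rank(A) = 2.
A has 6 columns; by rank–nullity, nullity = 6 − 2 = 4.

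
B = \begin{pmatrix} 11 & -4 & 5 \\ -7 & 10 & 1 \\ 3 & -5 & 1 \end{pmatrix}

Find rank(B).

Row reduce to echelon form.
R2 ← R2 + (7/11)·R1: [0, 82/11, 46/11]
R3 ← R3 − (3/11)·R1: [0, -43/11, -4/11]
R3 ← R3 + (43/82)·R2: [0, 0, 75/41]
Echelon form has 3 nonzero rows, so rank(B) = 3.

3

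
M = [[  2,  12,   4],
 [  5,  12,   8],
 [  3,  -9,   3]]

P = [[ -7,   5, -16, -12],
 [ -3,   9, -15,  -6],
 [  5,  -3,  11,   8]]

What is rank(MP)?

First compute MP:
[[-30, 106, -168, -64],
 [-31, 109, -172, -68],
 [ 21, -75, 120,  42]]
Now row reduce the product.
R2 ← R2 − (31/30)·R1: [0, -8/15, 8/5, -28/15]
R3 ← R3 + (7/10)·R1: [0, -4/5, 12/5, -14/5]
R3 ← R3 − (3/2)·R2: [0, 0, 0, 0]
2 nonzero rows, so rank(MP) = 2.

2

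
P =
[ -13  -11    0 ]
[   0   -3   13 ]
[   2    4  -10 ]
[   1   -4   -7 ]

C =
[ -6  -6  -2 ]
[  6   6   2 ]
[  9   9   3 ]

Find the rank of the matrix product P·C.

1

First compute PC:
[[ 12,  12,   4],
 [ 99,  99,  33],
 [-78, -78, -26],
 [-93, -93, -31]]
Now row reduce the product.
R2 ← R2 − (33/4)·R1: [0, 0, 0]
R3 ← R3 + (13/2)·R1: [0, 0, 0]
R4 ← R4 + (31/4)·R1: [0, 0, 0]
1 nonzero row, so rank(PC) = 1.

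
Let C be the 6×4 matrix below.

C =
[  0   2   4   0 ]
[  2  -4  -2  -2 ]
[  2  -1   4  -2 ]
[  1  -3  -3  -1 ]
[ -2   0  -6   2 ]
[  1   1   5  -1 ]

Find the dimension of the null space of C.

2

Row reduce to echelon form.
Swap R1 ↔ R2
R3 ← R3 − R1: [0, 3, 6, 0]
R4 ← R4 − (1/2)·R1: [0, -1, -2, 0]
R5 ← R5 + R1: [0, -4, -8, 0]
R6 ← R6 − (1/2)·R1: [0, 3, 6, 0]
R3 ← R3 − (3/2)·R2: [0, 0, 0, 0]
R4 ← R4 + (1/2)·R2: [0, 0, 0, 0]
R5 ← R5 + (2)·R2: [0, 0, 0, 0]
R6 ← R6 − (3/2)·R2: [0, 0, 0, 0]
2 nonzero rows, so rank(C) = 2.
C has 4 columns; by rank–nullity, nullity = 4 − 2 = 2.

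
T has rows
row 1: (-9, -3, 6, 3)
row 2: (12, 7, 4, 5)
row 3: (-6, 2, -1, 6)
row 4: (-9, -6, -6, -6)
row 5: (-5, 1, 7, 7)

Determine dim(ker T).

Row reduce to echelon form.
R2 ← R2 + (4/3)·R1: [0, 3, 12, 9]
R3 ← R3 − (2/3)·R1: [0, 4, -5, 4]
R4 ← R4 − R1: [0, -3, -12, -9]
R5 ← R5 − (5/9)·R1: [0, 8/3, 11/3, 16/3]
R3 ← R3 − (4/3)·R2: [0, 0, -21, -8]
R4 ← R4 + R2: [0, 0, 0, 0]
R5 ← R5 − (8/9)·R2: [0, 0, -7, -8/3]
R5 ← R5 − (1/3)·R3: [0, 0, 0, 0]
3 nonzero rows, so rank(T) = 3.
T has 4 columns; by rank–nullity, nullity = 4 − 3 = 1.

1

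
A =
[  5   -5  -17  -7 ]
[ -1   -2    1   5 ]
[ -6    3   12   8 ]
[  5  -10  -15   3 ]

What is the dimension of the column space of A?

3

Row reduce to echelon form.
R2 ← R2 + (1/5)·R1: [0, -3, -12/5, 18/5]
R3 ← R3 + (6/5)·R1: [0, -3, -42/5, -2/5]
R4 ← R4 − R1: [0, -5, 2, 10]
R3 ← R3 − R2: [0, 0, -6, -4]
R4 ← R4 − (5/3)·R2: [0, 0, 6, 4]
R4 ← R4 + R3: [0, 0, 0, 0]
Echelon form has 3 nonzero rows, so rank(A) = 3.
The column space has dimension equal to the rank: 3.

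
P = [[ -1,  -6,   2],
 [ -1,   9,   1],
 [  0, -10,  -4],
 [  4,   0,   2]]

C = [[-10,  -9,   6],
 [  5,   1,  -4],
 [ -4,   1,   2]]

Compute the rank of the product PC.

3

First compute PC:
[[-28,   5,  22],
 [ 51,  19, -40],
 [-34, -14,  32],
 [-48, -34,  28]]
Now row reduce the product.
R2 ← R2 + (51/28)·R1: [0, 787/28, 1/14]
R3 ← R3 − (17/14)·R1: [0, -281/14, 37/7]
R4 ← R4 − (12/7)·R1: [0, -298/7, -68/7]
R3 ← R3 + (562/787)·R2: [0, 0, 4200/787]
R4 ← R4 + (1192/787)·R2: [0, 0, -7560/787]
R4 ← R4 + (9/5)·R3: [0, 0, 0]
3 nonzero rows, so rank(PC) = 3.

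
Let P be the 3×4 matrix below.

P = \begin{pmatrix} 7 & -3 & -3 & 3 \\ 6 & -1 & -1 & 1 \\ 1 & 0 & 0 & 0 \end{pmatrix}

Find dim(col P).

Row reduce to echelon form.
R2 ← R2 − (6/7)·R1: [0, 11/7, 11/7, -11/7]
R3 ← R3 − (1/7)·R1: [0, 3/7, 3/7, -3/7]
R3 ← R3 − (3/11)·R2: [0, 0, 0, 0]
Echelon form has 2 nonzero rows, so rank(P) = 2.
The column space has dimension equal to the rank: 2.

2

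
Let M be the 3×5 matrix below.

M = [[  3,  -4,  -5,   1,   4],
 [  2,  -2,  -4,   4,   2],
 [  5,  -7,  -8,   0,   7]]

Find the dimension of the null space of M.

3

Row reduce to echelon form.
R2 ← R2 − (2/3)·R1: [0, 2/3, -2/3, 10/3, -2/3]
R3 ← R3 − (5/3)·R1: [0, -1/3, 1/3, -5/3, 1/3]
R3 ← R3 + (1/2)·R2: [0, 0, 0, 0, 0]
2 nonzero rows, so rank(M) = 2.
M has 5 columns; by rank–nullity, nullity = 5 − 2 = 3.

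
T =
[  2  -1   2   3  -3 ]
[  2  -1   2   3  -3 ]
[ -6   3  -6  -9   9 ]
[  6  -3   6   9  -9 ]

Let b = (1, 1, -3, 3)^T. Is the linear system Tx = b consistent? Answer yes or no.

Row reduce the augmented matrix [T | b].
R2 ← R2 − R1: [0, 0, 0, 0, 0, 0]
R3 ← R3 + (3)·R1: [0, 0, 0, 0, 0, 0]
R4 ← R4 − (3)·R1: [0, 0, 0, 0, 0, 0]
The echelon form has 1 nonzero rows, and every pivot lies in the first 5 columns, so rank(T) = rank([T|b]) = 1.
The system is consistent.

yes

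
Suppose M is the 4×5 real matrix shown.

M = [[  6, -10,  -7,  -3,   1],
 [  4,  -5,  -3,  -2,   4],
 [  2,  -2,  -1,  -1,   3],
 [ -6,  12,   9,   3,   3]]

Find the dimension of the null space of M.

3

Row reduce to echelon form.
R2 ← R2 − (2/3)·R1: [0, 5/3, 5/3, 0, 10/3]
R3 ← R3 − (1/3)·R1: [0, 4/3, 4/3, 0, 8/3]
R4 ← R4 + R1: [0, 2, 2, 0, 4]
R3 ← R3 − (4/5)·R2: [0, 0, 0, 0, 0]
R4 ← R4 − (6/5)·R2: [0, 0, 0, 0, 0]
2 nonzero rows, so rank(M) = 2.
M has 5 columns; by rank–nullity, nullity = 5 − 2 = 3.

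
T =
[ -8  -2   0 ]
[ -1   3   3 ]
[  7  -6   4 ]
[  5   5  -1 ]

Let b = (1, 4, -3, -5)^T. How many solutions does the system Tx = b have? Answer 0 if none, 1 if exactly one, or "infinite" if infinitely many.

0

Row reduce the augmented matrix [T | b].
R2 ← R2 − (1/8)·R1: [0, 13/4, 3, 31/8]
R3 ← R3 + (7/8)·R1: [0, -31/4, 4, -17/8]
R4 ← R4 + (5/8)·R1: [0, 15/4, -1, -35/8]
R3 ← R3 + (31/13)·R2: [0, 0, 145/13, 185/26]
R4 ← R4 − (15/13)·R2: [0, 0, -58/13, -115/13]
R4 ← R4 + (2/5)·R3: [0, 0, 0, -6]
The echelon form has 4 nonzero rows; the last pivot sits in the augmented column, so rank(T) = 3 but rank([T|b]) = 4.
Since the ranks differ, the system is inconsistent.
It has no solutions.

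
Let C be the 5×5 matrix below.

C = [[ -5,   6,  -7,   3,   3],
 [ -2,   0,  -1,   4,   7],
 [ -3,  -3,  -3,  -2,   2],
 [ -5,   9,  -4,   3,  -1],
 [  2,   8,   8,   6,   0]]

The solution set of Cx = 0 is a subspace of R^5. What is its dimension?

Row reduce to echelon form.
R2 ← R2 − (2/5)·R1: [0, -12/5, 9/5, 14/5, 29/5]
R3 ← R3 − (3/5)·R1: [0, -33/5, 6/5, -19/5, 1/5]
R4 ← R4 − R1: [0, 3, 3, 0, -4]
R5 ← R5 + (2/5)·R1: [0, 52/5, 26/5, 36/5, 6/5]
R3 ← R3 − (11/4)·R2: [0, 0, -15/4, -23/2, -63/4]
R4 ← R4 + (5/4)·R2: [0, 0, 21/4, 7/2, 13/4]
R5 ← R5 + (13/3)·R2: [0, 0, 13, 58/3, 79/3]
R4 ← R4 + (7/5)·R3: [0, 0, 0, -63/5, -94/5]
R5 ← R5 + (52/15)·R3: [0, 0, 0, -308/15, -424/15]
R5 ← R5 − (44/27)·R4: [0, 0, 0, 0, 64/27]
5 nonzero rows, so rank(C) = 5.
C has 5 columns; by rank–nullity, nullity = 5 − 5 = 0.

0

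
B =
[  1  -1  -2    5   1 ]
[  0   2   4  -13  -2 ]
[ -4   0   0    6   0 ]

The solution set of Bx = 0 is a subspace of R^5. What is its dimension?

3

Row reduce to echelon form.
R3 ← R3 + (4)·R1: [0, -4, -8, 26, 4]
R3 ← R3 + (2)·R2: [0, 0, 0, 0, 0]
2 nonzero rows, so rank(B) = 2.
B has 5 columns; by rank–nullity, nullity = 5 − 2 = 3.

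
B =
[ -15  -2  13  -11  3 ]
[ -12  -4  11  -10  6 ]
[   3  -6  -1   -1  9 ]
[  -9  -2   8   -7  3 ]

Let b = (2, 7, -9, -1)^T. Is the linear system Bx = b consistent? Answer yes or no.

Row reduce the augmented matrix [B | b].
R2 ← R2 − (4/5)·R1: [0, -12/5, 3/5, -6/5, 18/5, 27/5]
R3 ← R3 + (1/5)·R1: [0, -32/5, 8/5, -16/5, 48/5, -43/5]
R4 ← R4 − (3/5)·R1: [0, -4/5, 1/5, -2/5, 6/5, -11/5]
R3 ← R3 − (8/3)·R2: [0, 0, 0, 0, 0, -23]
R4 ← R4 − (1/3)·R2: [0, 0, 0, 0, 0, -4]
R4 ← R4 − (4/23)·R3: [0, 0, 0, 0, 0, 0]
The echelon form has 3 nonzero rows; the last pivot sits in the augmented column, so rank(B) = 2 but rank([B|b]) = 3.
Since the ranks differ, the system is inconsistent.

no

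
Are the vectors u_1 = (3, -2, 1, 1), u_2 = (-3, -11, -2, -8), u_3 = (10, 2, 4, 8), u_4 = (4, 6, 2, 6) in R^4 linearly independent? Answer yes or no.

no

Form the matrix with these vectors as rows and row reduce.
R2 ← R2 + R1: [0, -13, -1, -7]
R3 ← R3 − (10/3)·R1: [0, 26/3, 2/3, 14/3]
R4 ← R4 − (4/3)·R1: [0, 26/3, 2/3, 14/3]
R3 ← R3 + (2/3)·R2: [0, 0, 0, 0]
R4 ← R4 + (2/3)·R2: [0, 0, 0, 0]
2 nonzero rows, so the 4 vectors span a space of dimension 2.
Since 2 < 4, the vectors are linearly dependent.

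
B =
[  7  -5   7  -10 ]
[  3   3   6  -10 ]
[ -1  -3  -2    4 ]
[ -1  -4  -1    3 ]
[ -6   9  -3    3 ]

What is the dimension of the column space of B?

3

Row reduce to echelon form.
R2 ← R2 − (3/7)·R1: [0, 36/7, 3, -40/7]
R3 ← R3 + (1/7)·R1: [0, -26/7, -1, 18/7]
R4 ← R4 + (1/7)·R1: [0, -33/7, 0, 11/7]
R5 ← R5 + (6/7)·R1: [0, 33/7, 3, -39/7]
R3 ← R3 + (13/18)·R2: [0, 0, 7/6, -14/9]
R4 ← R4 + (11/12)·R2: [0, 0, 11/4, -11/3]
R5 ← R5 − (11/12)·R2: [0, 0, 1/4, -1/3]
R4 ← R4 − (33/14)·R3: [0, 0, 0, 0]
R5 ← R5 − (3/14)·R3: [0, 0, 0, 0]
Echelon form has 3 nonzero rows, so rank(B) = 3.
The column space has dimension equal to the rank: 3.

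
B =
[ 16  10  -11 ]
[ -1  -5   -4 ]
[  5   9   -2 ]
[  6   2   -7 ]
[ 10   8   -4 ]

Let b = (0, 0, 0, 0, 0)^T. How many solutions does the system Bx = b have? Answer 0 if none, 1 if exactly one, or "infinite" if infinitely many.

1

Row reduce the augmented matrix [B | b].
R2 ← R2 + (1/16)·R1: [0, -35/8, -75/16, 0]
R3 ← R3 − (5/16)·R1: [0, 47/8, 23/16, 0]
R4 ← R4 − (3/8)·R1: [0, -7/4, -23/8, 0]
R5 ← R5 − (5/8)·R1: [0, 7/4, 23/8, 0]
R3 ← R3 + (47/35)·R2: [0, 0, -34/7, 0]
R4 ← R4 − (2/5)·R2: [0, 0, -1, 0]
R5 ← R5 + (2/5)·R2: [0, 0, 1, 0]
R4 ← R4 − (7/34)·R3: [0, 0, 0, 0]
R5 ← R5 + (7/34)·R3: [0, 0, 0, 0]
The echelon form has 3 nonzero rows, and every pivot lies in the first 3 columns, so rank(B) = rank([B|b]) = 3.
The system is consistent.
rank = 3 = number of unknowns, so the solution is unique.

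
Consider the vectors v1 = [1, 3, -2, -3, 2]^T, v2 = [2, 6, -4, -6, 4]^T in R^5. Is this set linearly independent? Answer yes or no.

Form the matrix with these vectors as rows and row reduce.
R2 ← R2 − (2)·R1: [0, 0, 0, 0, 0]
1 nonzero row, so the 2 vectors span a space of dimension 1.
Since 1 < 2, the vectors are linearly dependent.

no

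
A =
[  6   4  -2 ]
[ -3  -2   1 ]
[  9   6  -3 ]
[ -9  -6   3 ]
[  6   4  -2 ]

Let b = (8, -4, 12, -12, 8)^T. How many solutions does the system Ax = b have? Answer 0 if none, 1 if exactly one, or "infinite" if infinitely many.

Row reduce the augmented matrix [A | b].
R2 ← R2 + (1/2)·R1: [0, 0, 0, 0]
R3 ← R3 − (3/2)·R1: [0, 0, 0, 0]
R4 ← R4 + (3/2)·R1: [0, 0, 0, 0]
R5 ← R5 − R1: [0, 0, 0, 0]
The echelon form has 1 nonzero rows, and every pivot lies in the first 3 columns, so rank(A) = rank([A|b]) = 1.
The system is consistent.
rank = 1 < 3 unknowns, so there are infinitely many solutions.

infinite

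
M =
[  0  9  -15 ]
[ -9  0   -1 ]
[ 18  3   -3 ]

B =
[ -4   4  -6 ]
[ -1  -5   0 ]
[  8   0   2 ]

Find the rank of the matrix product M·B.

First compute MB:
[[-129, -45, -30],
 [ 28, -36,  52],
 [-99,  57, -114]]
Now row reduce the product.
R2 ← R2 + (28/129)·R1: [0, -1968/43, 1956/43]
R3 ← R3 − (33/43)·R1: [0, 3936/43, -3912/43]
R3 ← R3 + (2)·R2: [0, 0, 0]
2 nonzero rows, so rank(MB) = 2.

2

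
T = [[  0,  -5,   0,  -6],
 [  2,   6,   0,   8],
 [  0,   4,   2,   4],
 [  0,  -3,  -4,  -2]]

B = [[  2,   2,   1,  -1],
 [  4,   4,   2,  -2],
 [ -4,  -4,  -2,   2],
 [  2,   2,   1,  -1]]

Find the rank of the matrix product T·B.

1

First compute TB:
[[-32, -32, -16,  16],
 [ 44,  44,  22, -22],
 [ 16,  16,   8,  -8],
 [  0,   0,   0,   0]]
Now row reduce the product.
R2 ← R2 + (11/8)·R1: [0, 0, 0, 0]
R3 ← R3 + (1/2)·R1: [0, 0, 0, 0]
1 nonzero row, so rank(TB) = 1.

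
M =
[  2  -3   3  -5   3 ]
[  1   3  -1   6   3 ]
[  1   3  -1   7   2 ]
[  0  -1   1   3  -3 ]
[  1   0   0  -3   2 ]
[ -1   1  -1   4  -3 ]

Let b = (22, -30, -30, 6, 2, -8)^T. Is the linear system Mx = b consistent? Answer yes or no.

Row reduce the augmented matrix [M | b].
R2 ← R2 − (1/2)·R1: [0, 9/2, -5/2, 17/2, 3/2, -41]
R3 ← R3 − (1/2)·R1: [0, 9/2, -5/2, 19/2, 1/2, -41]
R5 ← R5 − (1/2)·R1: [0, 3/2, -3/2, -1/2, 1/2, -9]
R6 ← R6 + (1/2)·R1: [0, -1/2, 1/2, 3/2, -3/2, 3]
R3 ← R3 − R2: [0, 0, 0, 1, -1, 0]
R4 ← R4 + (2/9)·R2: [0, 0, 4/9, 44/9, -8/3, -28/9]
R5 ← R5 − (1/3)·R2: [0, 0, -2/3, -10/3, 0, 14/3]
R6 ← R6 + (1/9)·R2: [0, 0, 2/9, 22/9, -4/3, -14/9]
Swap R3 ↔ R4
R5 ← R5 + (3/2)·R3: [0, 0, 0, 4, -4, 0]
R6 ← R6 − (1/2)·R3: [0, 0, 0, 0, 0, 0]
R5 ← R5 − (4)·R4: [0, 0, 0, 0, 0, 0]
The echelon form has 4 nonzero rows, and every pivot lies in the first 5 columns, so rank(M) = rank([M|b]) = 4.
The system is consistent.

yes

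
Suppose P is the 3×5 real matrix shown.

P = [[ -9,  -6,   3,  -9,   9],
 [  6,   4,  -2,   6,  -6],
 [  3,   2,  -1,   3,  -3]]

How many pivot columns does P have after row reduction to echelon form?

Row reduce to echelon form.
R2 ← R2 + (2/3)·R1: [0, 0, 0, 0, 0]
R3 ← R3 + (1/3)·R1: [0, 0, 0, 0, 0]
Echelon form has 1 nonzero row, so rank(P) = 1.
Each nonzero row contributes one pivot column: 1 pivot columns.

1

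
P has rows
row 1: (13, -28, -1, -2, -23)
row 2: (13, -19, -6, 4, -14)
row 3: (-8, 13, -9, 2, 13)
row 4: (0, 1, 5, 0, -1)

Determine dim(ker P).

1

Row reduce to echelon form.
R2 ← R2 − R1: [0, 9, -5, 6, 9]
R3 ← R3 + (8/13)·R1: [0, -55/13, -125/13, 10/13, -15/13]
R3 ← R3 + (55/117)·R2: [0, 0, -1400/117, 140/39, 40/13]
R4 ← R4 − (1/9)·R2: [0, 0, 50/9, -2/3, -2]
R4 ← R4 + (13/28)·R3: [0, 0, 0, 1, -4/7]
4 nonzero rows, so rank(P) = 4.
P has 5 columns; by rank–nullity, nullity = 5 − 4 = 1.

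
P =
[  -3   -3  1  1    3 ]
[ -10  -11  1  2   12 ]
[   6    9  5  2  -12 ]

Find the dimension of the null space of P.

Row reduce to echelon form.
R2 ← R2 − (10/3)·R1: [0, -1, -7/3, -4/3, 2]
R3 ← R3 + (2)·R1: [0, 3, 7, 4, -6]
R3 ← R3 + (3)·R2: [0, 0, 0, 0, 0]
2 nonzero rows, so rank(P) = 2.
P has 5 columns; by rank–nullity, nullity = 5 − 2 = 3.

3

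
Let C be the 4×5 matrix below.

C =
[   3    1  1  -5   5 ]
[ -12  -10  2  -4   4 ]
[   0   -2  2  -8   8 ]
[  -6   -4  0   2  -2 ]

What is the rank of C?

Row reduce to echelon form.
R2 ← R2 + (4)·R1: [0, -6, 6, -24, 24]
R4 ← R4 + (2)·R1: [0, -2, 2, -8, 8]
R3 ← R3 − (1/3)·R2: [0, 0, 0, 0, 0]
R4 ← R4 − (1/3)·R2: [0, 0, 0, 0, 0]
Echelon form has 2 nonzero rows, so rank(C) = 2.

2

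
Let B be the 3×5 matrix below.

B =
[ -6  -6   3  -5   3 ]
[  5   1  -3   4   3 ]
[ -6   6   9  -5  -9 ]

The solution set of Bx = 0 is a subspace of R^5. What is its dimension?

Row reduce to echelon form.
R2 ← R2 + (5/6)·R1: [0, -4, -1/2, -1/6, 11/2]
R3 ← R3 − R1: [0, 12, 6, 0, -12]
R3 ← R3 + (3)·R2: [0, 0, 9/2, -1/2, 9/2]
3 nonzero rows, so rank(B) = 3.
B has 5 columns; by rank–nullity, nullity = 5 − 3 = 2.

2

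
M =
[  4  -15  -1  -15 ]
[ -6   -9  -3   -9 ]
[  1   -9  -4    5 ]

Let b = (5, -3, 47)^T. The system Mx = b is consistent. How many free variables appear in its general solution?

Row reduce the augmented matrix [M | b].
R2 ← R2 + (3/2)·R1: [0, -63/2, -9/2, -63/2, 9/2]
R3 ← R3 − (1/4)·R1: [0, -21/4, -15/4, 35/4, 183/4]
R3 ← R3 − (1/6)·R2: [0, 0, -3, 14, 45]
The echelon form has 3 nonzero rows, and every pivot lies in the first 4 columns, so rank(M) = rank([M|b]) = 3.
The system is consistent.
Free variables = (unknowns) − (rank) = 4 − 3 = 1.

1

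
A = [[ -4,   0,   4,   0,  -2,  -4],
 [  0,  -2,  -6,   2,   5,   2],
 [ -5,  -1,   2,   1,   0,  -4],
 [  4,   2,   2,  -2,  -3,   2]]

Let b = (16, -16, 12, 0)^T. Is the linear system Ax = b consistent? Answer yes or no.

yes

Row reduce the augmented matrix [A | b].
R3 ← R3 − (5/4)·R1: [0, -1, -3, 1, 5/2, 1, -8]
R4 ← R4 + R1: [0, 2, 6, -2, -5, -2, 16]
R3 ← R3 − (1/2)·R2: [0, 0, 0, 0, 0, 0, 0]
R4 ← R4 + R2: [0, 0, 0, 0, 0, 0, 0]
The echelon form has 2 nonzero rows, and every pivot lies in the first 6 columns, so rank(A) = rank([A|b]) = 2.
The system is consistent.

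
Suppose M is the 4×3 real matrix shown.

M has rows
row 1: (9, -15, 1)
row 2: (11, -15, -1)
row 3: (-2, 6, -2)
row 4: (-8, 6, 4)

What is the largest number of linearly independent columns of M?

Row reduce to echelon form.
R2 ← R2 − (11/9)·R1: [0, 10/3, -20/9]
R3 ← R3 + (2/9)·R1: [0, 8/3, -16/9]
R4 ← R4 + (8/9)·R1: [0, -22/3, 44/9]
R3 ← R3 − (4/5)·R2: [0, 0, 0]
R4 ← R4 + (11/5)·R2: [0, 0, 0]
Echelon form has 2 nonzero rows, so rank(M) = 2.
The rank gives the maximum number of linearly independent columns: 2.

2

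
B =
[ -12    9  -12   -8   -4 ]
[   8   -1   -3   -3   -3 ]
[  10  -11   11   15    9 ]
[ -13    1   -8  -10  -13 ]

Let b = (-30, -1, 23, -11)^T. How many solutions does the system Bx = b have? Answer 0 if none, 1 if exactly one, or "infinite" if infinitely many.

infinite

Row reduce the augmented matrix [B | b].
R2 ← R2 + (2/3)·R1: [0, 5, -11, -25/3, -17/3, -21]
R3 ← R3 + (5/6)·R1: [0, -7/2, 1, 25/3, 17/3, -2]
R4 ← R4 − (13/12)·R1: [0, -35/4, 5, -4/3, -26/3, 43/2]
R3 ← R3 + (7/10)·R2: [0, 0, -67/10, 5/2, 17/10, -167/10]
R4 ← R4 + (7/4)·R2: [0, 0, -57/4, -191/12, -223/12, -61/4]
R4 ← R4 − (285/134)·R3: [0, 0, 0, -4268/201, -4462/201, 1358/67]
The echelon form has 4 nonzero rows, and every pivot lies in the first 5 columns, so rank(B) = rank([B|b]) = 4.
The system is consistent.
rank = 4 < 5 unknowns, so there are infinitely many solutions.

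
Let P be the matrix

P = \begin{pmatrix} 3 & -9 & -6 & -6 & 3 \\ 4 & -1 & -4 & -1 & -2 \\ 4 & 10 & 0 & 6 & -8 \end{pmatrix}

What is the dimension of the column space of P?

2

Row reduce to echelon form.
R2 ← R2 − (4/3)·R1: [0, 11, 4, 7, -6]
R3 ← R3 − (4/3)·R1: [0, 22, 8, 14, -12]
R3 ← R3 − (2)·R2: [0, 0, 0, 0, 0]
Echelon form has 2 nonzero rows, so rank(P) = 2.
The column space has dimension equal to the rank: 2.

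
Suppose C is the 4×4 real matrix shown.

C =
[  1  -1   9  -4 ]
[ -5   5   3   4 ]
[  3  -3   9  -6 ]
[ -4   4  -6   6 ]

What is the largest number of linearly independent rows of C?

Row reduce to echelon form.
R2 ← R2 + (5)·R1: [0, 0, 48, -16]
R3 ← R3 − (3)·R1: [0, 0, -18, 6]
R4 ← R4 + (4)·R1: [0, 0, 30, -10]
R3 ← R3 + (3/8)·R2: [0, 0, 0, 0]
R4 ← R4 − (5/8)·R2: [0, 0, 0, 0]
Echelon form has 2 nonzero rows, so rank(C) = 2.
The rank gives the maximum number of linearly independent rows: 2.

2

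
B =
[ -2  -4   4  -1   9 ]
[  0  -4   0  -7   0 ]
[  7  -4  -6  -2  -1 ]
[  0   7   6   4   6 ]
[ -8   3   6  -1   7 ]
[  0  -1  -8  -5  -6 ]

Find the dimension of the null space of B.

0

Row reduce to echelon form.
R3 ← R3 + (7/2)·R1: [0, -18, 8, -11/2, 61/2]
R5 ← R5 − (4)·R1: [0, 19, -10, 3, -29]
R3 ← R3 − (9/2)·R2: [0, 0, 8, 26, 61/2]
R4 ← R4 + (7/4)·R2: [0, 0, 6, -33/4, 6]
R5 ← R5 + (19/4)·R2: [0, 0, -10, -121/4, -29]
R6 ← R6 − (1/4)·R2: [0, 0, -8, -13/4, -6]
R4 ← R4 − (3/4)·R3: [0, 0, 0, -111/4, -135/8]
R5 ← R5 + (5/4)·R3: [0, 0, 0, 9/4, 73/8]
R6 ← R6 + R3: [0, 0, 0, 91/4, 49/2]
R5 ← R5 + (3/37)·R4: [0, 0, 0, 0, 287/37]
R6 ← R6 + (91/111)·R4: [0, 0, 0, 0, 3157/296]
R6 ← R6 − (11/8)·R5: [0, 0, 0, 0, 0]
5 nonzero rows, so rank(B) = 5.
B has 5 columns; by rank–nullity, nullity = 5 − 5 = 0.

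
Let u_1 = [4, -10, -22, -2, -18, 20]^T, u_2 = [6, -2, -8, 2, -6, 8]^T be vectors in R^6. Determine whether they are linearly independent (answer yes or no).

Form the matrix with these vectors as rows and row reduce.
R2 ← R2 − (3/2)·R1: [0, 13, 25, 5, 21, -22]
2 nonzero rows, so the 2 vectors span a space of dimension 2.
Since 2 = 2, the vectors are linearly independent.

yes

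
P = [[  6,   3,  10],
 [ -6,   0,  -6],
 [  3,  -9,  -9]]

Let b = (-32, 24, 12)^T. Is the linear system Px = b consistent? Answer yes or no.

Row reduce the augmented matrix [P | b].
R2 ← R2 + R1: [0, 3, 4, -8]
R3 ← R3 − (1/2)·R1: [0, -21/2, -14, 28]
R3 ← R3 + (7/2)·R2: [0, 0, 0, 0]
The echelon form has 2 nonzero rows, and every pivot lies in the first 3 columns, so rank(P) = rank([P|b]) = 2.
The system is consistent.

yes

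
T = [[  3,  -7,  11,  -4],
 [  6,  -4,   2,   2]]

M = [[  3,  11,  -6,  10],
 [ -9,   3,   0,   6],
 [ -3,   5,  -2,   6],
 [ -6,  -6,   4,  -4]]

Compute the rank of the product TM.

1

First compute TM:
[[ 63,  91, -56,  70],
 [ 36,  52, -32,  40]]
Now row reduce the product.
R2 ← R2 − (4/7)·R1: [0, 0, 0, 0]
1 nonzero row, so rank(TM) = 1.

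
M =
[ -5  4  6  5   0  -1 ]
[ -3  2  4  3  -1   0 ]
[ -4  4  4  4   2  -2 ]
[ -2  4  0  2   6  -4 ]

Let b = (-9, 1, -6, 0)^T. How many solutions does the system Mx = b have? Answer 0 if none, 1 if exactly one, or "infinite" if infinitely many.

Row reduce the augmented matrix [M | b].
R2 ← R2 − (3/5)·R1: [0, -2/5, 2/5, 0, -1, 3/5, 32/5]
R3 ← R3 − (4/5)·R1: [0, 4/5, -4/5, 0, 2, -6/5, 6/5]
R4 ← R4 − (2/5)·R1: [0, 12/5, -12/5, 0, 6, -18/5, 18/5]
R3 ← R3 + (2)·R2: [0, 0, 0, 0, 0, 0, 14]
R4 ← R4 + (6)·R2: [0, 0, 0, 0, 0, 0, 42]
R4 ← R4 − (3)·R3: [0, 0, 0, 0, 0, 0, 0]
The echelon form has 3 nonzero rows; the last pivot sits in the augmented column, so rank(M) = 2 but rank([M|b]) = 3.
Since the ranks differ, the system is inconsistent.
It has no solutions.

0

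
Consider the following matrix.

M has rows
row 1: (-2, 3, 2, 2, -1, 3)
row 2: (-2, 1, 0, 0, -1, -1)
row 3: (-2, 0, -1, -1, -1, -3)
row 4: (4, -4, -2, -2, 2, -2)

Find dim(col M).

Row reduce to echelon form.
R2 ← R2 − R1: [0, -2, -2, -2, 0, -4]
R3 ← R3 − R1: [0, -3, -3, -3, 0, -6]
R4 ← R4 + (2)·R1: [0, 2, 2, 2, 0, 4]
R3 ← R3 − (3/2)·R2: [0, 0, 0, 0, 0, 0]
R4 ← R4 + R2: [0, 0, 0, 0, 0, 0]
Echelon form has 2 nonzero rows, so rank(M) = 2.
The column space has dimension equal to the rank: 2.

2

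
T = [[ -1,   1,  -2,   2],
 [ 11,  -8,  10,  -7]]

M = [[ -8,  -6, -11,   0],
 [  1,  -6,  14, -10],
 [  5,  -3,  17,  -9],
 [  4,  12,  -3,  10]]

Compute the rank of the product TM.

2

First compute TM:
[[  7,  30, -15,  28],
 [-74, -132, -42, -80]]
Now row reduce the product.
R2 ← R2 + (74/7)·R1: [0, 1296/7, -1404/7, 216]
2 nonzero rows, so rank(TM) = 2.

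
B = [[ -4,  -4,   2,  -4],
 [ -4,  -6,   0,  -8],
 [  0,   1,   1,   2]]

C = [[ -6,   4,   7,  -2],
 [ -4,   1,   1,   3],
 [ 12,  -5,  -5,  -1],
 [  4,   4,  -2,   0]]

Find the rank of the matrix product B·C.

2

First compute BC:
[[ 48, -46, -34,  -6],
 [ 16, -54, -18, -10],
 [ 16,   4,  -8,   2]]
Now row reduce the product.
R2 ← R2 − (1/3)·R1: [0, -116/3, -20/3, -8]
R3 ← R3 − (1/3)·R1: [0, 58/3, 10/3, 4]
R3 ← R3 + (1/2)·R2: [0, 0, 0, 0]
2 nonzero rows, so rank(BC) = 2.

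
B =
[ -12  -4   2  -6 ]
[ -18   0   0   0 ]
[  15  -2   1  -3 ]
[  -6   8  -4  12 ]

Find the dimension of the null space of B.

Row reduce to echelon form.
R2 ← R2 − (3/2)·R1: [0, 6, -3, 9]
R3 ← R3 + (5/4)·R1: [0, -7, 7/2, -21/2]
R4 ← R4 − (1/2)·R1: [0, 10, -5, 15]
R3 ← R3 + (7/6)·R2: [0, 0, 0, 0]
R4 ← R4 − (5/3)·R2: [0, 0, 0, 0]
2 nonzero rows, so rank(B) = 2.
B has 4 columns; by rank–nullity, nullity = 4 − 2 = 2.

2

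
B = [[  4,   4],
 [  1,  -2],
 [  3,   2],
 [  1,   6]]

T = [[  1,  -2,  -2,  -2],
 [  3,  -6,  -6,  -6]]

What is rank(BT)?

First compute BT:
[[ 16, -32, -32, -32],
 [ -5,  10,  10,  10],
 [  9, -18, -18, -18],
 [ 19, -38, -38, -38]]
Now row reduce the product.
R2 ← R2 + (5/16)·R1: [0, 0, 0, 0]
R3 ← R3 − (9/16)·R1: [0, 0, 0, 0]
R4 ← R4 − (19/16)·R1: [0, 0, 0, 0]
1 nonzero row, so rank(BT) = 1.

1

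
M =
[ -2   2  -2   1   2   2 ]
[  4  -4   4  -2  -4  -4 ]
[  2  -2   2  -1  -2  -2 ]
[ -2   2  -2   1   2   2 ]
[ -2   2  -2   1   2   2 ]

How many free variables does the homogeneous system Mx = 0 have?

Row reduce to echelon form.
R2 ← R2 + (2)·R1: [0, 0, 0, 0, 0, 0]
R3 ← R3 + R1: [0, 0, 0, 0, 0, 0]
R4 ← R4 − R1: [0, 0, 0, 0, 0, 0]
R5 ← R5 − R1: [0, 0, 0, 0, 0, 0]
1 nonzero row, so rank(M) = 1.
M has 6 columns; by rank–nullity, nullity = 6 − 1 = 5.

5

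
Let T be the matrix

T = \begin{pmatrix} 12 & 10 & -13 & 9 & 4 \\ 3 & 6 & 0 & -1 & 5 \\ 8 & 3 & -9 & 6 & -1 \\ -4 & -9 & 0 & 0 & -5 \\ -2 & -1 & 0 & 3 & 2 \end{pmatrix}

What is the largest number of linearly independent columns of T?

Row reduce to echelon form.
R2 ← R2 − (1/4)·R1: [0, 7/2, 13/4, -13/4, 4]
R3 ← R3 − (2/3)·R1: [0, -11/3, -1/3, 0, -11/3]
R4 ← R4 + (1/3)·R1: [0, -17/3, -13/3, 3, -11/3]
R5 ← R5 + (1/6)·R1: [0, 2/3, -13/6, 9/2, 8/3]
R3 ← R3 + (22/21)·R2: [0, 0, 43/14, -143/42, 11/21]
R4 ← R4 + (34/21)·R2: [0, 0, 13/14, -95/42, 59/21]
R5 ← R5 − (4/21)·R2: [0, 0, -39/14, 215/42, 40/21]
R4 ← R4 − (13/43)·R3: [0, 0, 0, -53/43, 114/43]
R5 ← R5 + (39/43)·R3: [0, 0, 0, 262/129, 307/129]
R5 ← R5 + (262/159)·R4: [0, 0, 0, 0, 1073/159]
Echelon form has 5 nonzero rows, so rank(T) = 5.
The rank gives the maximum number of linearly independent columns: 5.

5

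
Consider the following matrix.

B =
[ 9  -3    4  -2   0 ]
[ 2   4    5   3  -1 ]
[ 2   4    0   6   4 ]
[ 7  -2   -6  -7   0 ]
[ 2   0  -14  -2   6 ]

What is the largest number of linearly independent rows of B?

4

Row reduce to echelon form.
R2 ← R2 − (2/9)·R1: [0, 14/3, 37/9, 31/9, -1]
R3 ← R3 − (2/9)·R1: [0, 14/3, -8/9, 58/9, 4]
R4 ← R4 − (7/9)·R1: [0, 1/3, -82/9, -49/9, 0]
R5 ← R5 − (2/9)·R1: [0, 2/3, -134/9, -14/9, 6]
R3 ← R3 − R2: [0, 0, -5, 3, 5]
R4 ← R4 − (1/14)·R2: [0, 0, -395/42, -239/42, 1/14]
R5 ← R5 − (1/7)·R2: [0, 0, -325/21, -43/21, 43/7]
R4 ← R4 − (79/42)·R3: [0, 0, 0, -34/3, -28/3]
R5 ← R5 − (65/21)·R3: [0, 0, 0, -34/3, -28/3]
R5 ← R5 − R4: [0, 0, 0, 0, 0]
Echelon form has 4 nonzero rows, so rank(B) = 4.
The rank gives the maximum number of linearly independent rows: 4.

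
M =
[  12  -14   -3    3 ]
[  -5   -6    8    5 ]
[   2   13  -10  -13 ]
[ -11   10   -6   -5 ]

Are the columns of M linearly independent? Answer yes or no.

Row reduce M to echelon form.
R2 ← R2 + (5/12)·R1: [0, -71/6, 27/4, 25/4]
R3 ← R3 − (1/6)·R1: [0, 46/3, -19/2, -27/2]
R4 ← R4 + (11/12)·R1: [0, -17/6, -35/4, -9/4]
R3 ← R3 + (92/71)·R2: [0, 0, -107/142, -767/142]
R4 ← R4 − (17/71)·R2: [0, 0, -736/71, -266/71]
R4 ← R4 − (1472/107)·R3: [0, 0, 0, 7550/107]
4 pivots among 4 columns.
Every column is a pivot column, so the columns are linearly independent.

yes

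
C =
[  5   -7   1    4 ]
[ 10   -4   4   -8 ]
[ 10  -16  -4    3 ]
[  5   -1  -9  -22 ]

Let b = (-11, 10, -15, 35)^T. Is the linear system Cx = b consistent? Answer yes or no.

Row reduce the augmented matrix [C | b].
R2 ← R2 − (2)·R1: [0, 10, 2, -16, 32]
R3 ← R3 − (2)·R1: [0, -2, -6, -5, 7]
R4 ← R4 − R1: [0, 6, -10, -26, 46]
R3 ← R3 + (1/5)·R2: [0, 0, -28/5, -41/5, 67/5]
R4 ← R4 − (3/5)·R2: [0, 0, -56/5, -82/5, 134/5]
R4 ← R4 − (2)·R3: [0, 0, 0, 0, 0]
The echelon form has 3 nonzero rows, and every pivot lies in the first 4 columns, so rank(C) = rank([C|b]) = 3.
The system is consistent.

yes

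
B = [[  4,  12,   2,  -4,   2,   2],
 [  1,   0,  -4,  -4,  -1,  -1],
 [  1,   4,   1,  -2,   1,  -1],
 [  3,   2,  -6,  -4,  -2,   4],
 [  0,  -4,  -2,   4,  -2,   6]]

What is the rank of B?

3

Row reduce to echelon form.
R2 ← R2 − (1/4)·R1: [0, -3, -9/2, -3, -3/2, -3/2]
R3 ← R3 − (1/4)·R1: [0, 1, 1/2, -1, 1/2, -3/2]
R4 ← R4 − (3/4)·R1: [0, -7, -15/2, -1, -7/2, 5/2]
R3 ← R3 + (1/3)·R2: [0, 0, -1, -2, 0, -2]
R4 ← R4 − (7/3)·R2: [0, 0, 3, 6, 0, 6]
R5 ← R5 − (4/3)·R2: [0, 0, 4, 8, 0, 8]
R4 ← R4 + (3)·R3: [0, 0, 0, 0, 0, 0]
R5 ← R5 + (4)·R3: [0, 0, 0, 0, 0, 0]
Echelon form has 3 nonzero rows, so rank(B) = 3.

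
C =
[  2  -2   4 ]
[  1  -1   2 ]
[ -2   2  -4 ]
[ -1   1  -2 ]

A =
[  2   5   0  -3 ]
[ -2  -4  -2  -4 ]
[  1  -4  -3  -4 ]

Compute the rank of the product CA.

1

First compute CA:
[[ 12,   2,  -8, -14],
 [  6,   1,  -4,  -7],
 [-12,  -2,   8,  14],
 [ -6,  -1,   4,   7]]
Now row reduce the product.
R2 ← R2 − (1/2)·R1: [0, 0, 0, 0]
R3 ← R3 + R1: [0, 0, 0, 0]
R4 ← R4 + (1/2)·R1: [0, 0, 0, 0]
1 nonzero row, so rank(CA) = 1.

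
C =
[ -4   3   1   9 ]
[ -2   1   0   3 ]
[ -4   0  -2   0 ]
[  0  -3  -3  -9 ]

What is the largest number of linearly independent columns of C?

Row reduce to echelon form.
R2 ← R2 − (1/2)·R1: [0, -1/2, -1/2, -3/2]
R3 ← R3 − R1: [0, -3, -3, -9]
R3 ← R3 − (6)·R2: [0, 0, 0, 0]
R4 ← R4 − (6)·R2: [0, 0, 0, 0]
Echelon form has 2 nonzero rows, so rank(C) = 2.
The rank gives the maximum number of linearly independent columns: 2.

2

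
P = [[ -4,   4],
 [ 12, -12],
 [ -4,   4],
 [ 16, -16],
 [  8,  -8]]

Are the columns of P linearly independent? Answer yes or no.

Row reduce P to echelon form.
R2 ← R2 + (3)·R1: [0, 0]
R3 ← R3 − R1: [0, 0]
R4 ← R4 + (4)·R1: [0, 0]
R5 ← R5 + (2)·R1: [0, 0]
1 pivot among 2 columns.
Only 1 < 2 pivot columns, so the columns are linearly dependent.

no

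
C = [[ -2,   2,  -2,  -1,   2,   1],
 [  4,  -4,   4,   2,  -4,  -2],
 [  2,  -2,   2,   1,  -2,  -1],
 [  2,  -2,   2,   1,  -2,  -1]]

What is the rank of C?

1

Row reduce to echelon form.
R2 ← R2 + (2)·R1: [0, 0, 0, 0, 0, 0]
R3 ← R3 + R1: [0, 0, 0, 0, 0, 0]
R4 ← R4 + R1: [0, 0, 0, 0, 0, 0]
Echelon form has 1 nonzero row, so rank(C) = 1.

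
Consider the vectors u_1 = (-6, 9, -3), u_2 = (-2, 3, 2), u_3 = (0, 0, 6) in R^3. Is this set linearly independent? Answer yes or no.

no

Form the matrix with these vectors as rows and row reduce.
R2 ← R2 − (1/3)·R1: [0, 0, 3]
R3 ← R3 − (2)·R2: [0, 0, 0]
2 nonzero rows, so the 3 vectors span a space of dimension 2.
Since 2 < 3, the vectors are linearly dependent.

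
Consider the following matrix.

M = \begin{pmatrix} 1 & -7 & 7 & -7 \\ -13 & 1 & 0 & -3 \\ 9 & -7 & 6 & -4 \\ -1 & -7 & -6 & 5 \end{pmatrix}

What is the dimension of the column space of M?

4

Row reduce to echelon form.
R2 ← R2 + (13)·R1: [0, -90, 91, -94]
R3 ← R3 − (9)·R1: [0, 56, -57, 59]
R4 ← R4 + R1: [0, -14, 1, -2]
R3 ← R3 + (28/45)·R2: [0, 0, -17/45, 23/45]
R4 ← R4 − (7/45)·R2: [0, 0, -592/45, 568/45]
R4 ← R4 − (592/17)·R3: [0, 0, 0, -88/17]
Echelon form has 4 nonzero rows, so rank(M) = 4.
The column space has dimension equal to the rank: 4.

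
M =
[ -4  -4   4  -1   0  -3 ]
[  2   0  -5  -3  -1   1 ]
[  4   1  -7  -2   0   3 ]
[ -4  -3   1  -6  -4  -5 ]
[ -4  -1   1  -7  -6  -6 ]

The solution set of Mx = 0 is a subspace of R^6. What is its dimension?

3

Row reduce to echelon form.
R2 ← R2 + (1/2)·R1: [0, -2, -3, -7/2, -1, -1/2]
R3 ← R3 + R1: [0, -3, -3, -3, 0, 0]
R4 ← R4 − R1: [0, 1, -3, -5, -4, -2]
R5 ← R5 − R1: [0, 3, -3, -6, -6, -3]
R3 ← R3 − (3/2)·R2: [0, 0, 3/2, 9/4, 3/2, 3/4]
R4 ← R4 + (1/2)·R2: [0, 0, -9/2, -27/4, -9/2, -9/4]
R5 ← R5 + (3/2)·R2: [0, 0, -15/2, -45/4, -15/2, -15/4]
R4 ← R4 + (3)·R3: [0, 0, 0, 0, 0, 0]
R5 ← R5 + (5)·R3: [0, 0, 0, 0, 0, 0]
3 nonzero rows, so rank(M) = 3.
M has 6 columns; by rank–nullity, nullity = 6 − 3 = 3.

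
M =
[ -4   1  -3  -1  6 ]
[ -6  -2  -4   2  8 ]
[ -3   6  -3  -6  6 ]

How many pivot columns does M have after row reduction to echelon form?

Row reduce to echelon form.
R2 ← R2 − (3/2)·R1: [0, -7/2, 1/2, 7/2, -1]
R3 ← R3 − (3/4)·R1: [0, 21/4, -3/4, -21/4, 3/2]
R3 ← R3 + (3/2)·R2: [0, 0, 0, 0, 0]
Echelon form has 2 nonzero rows, so rank(M) = 2.
Each nonzero row contributes one pivot column: 2 pivot columns.

2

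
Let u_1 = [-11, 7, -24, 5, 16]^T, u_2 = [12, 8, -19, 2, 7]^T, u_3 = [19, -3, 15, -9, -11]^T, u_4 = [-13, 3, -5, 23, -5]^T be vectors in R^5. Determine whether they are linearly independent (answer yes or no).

Form the matrix with these vectors as rows and row reduce.
R2 ← R2 + (12/11)·R1: [0, 172/11, -497/11, 82/11, 269/11]
R3 ← R3 + (19/11)·R1: [0, 100/11, -291/11, -4/11, 183/11]
R4 ← R4 − (13/11)·R1: [0, -58/11, 257/11, 188/11, -263/11]
R3 ← R3 − (25/43)·R2: [0, 0, -8/43, -202/43, 104/43]
R4 ← R4 + (29/86)·R2: [0, 0, 699/86, 843/43, -1347/86]
R4 ← R4 + (699/16)·R3: [0, 0, 0, -1485/8, 90]
4 nonzero rows, so the 4 vectors span a space of dimension 4.
Since 4 = 4, the vectors are linearly independent.

yes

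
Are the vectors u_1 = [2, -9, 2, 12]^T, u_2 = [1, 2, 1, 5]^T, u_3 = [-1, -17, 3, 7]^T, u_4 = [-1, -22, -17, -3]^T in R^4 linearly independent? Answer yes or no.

yes

Form the matrix with these vectors as rows and row reduce.
R2 ← R2 − (1/2)·R1: [0, 13/2, 0, -1]
R3 ← R3 + (1/2)·R1: [0, -43/2, 4, 13]
R4 ← R4 + (1/2)·R1: [0, -53/2, -16, 3]
R3 ← R3 + (43/13)·R2: [0, 0, 4, 126/13]
R4 ← R4 + (53/13)·R2: [0, 0, -16, -14/13]
R4 ← R4 + (4)·R3: [0, 0, 0, 490/13]
4 nonzero rows, so the 4 vectors span a space of dimension 4.
Since 4 = 4, the vectors are linearly independent.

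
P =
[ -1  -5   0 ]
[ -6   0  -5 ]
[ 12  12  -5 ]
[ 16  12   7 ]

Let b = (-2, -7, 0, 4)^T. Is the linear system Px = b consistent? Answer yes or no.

no

Row reduce the augmented matrix [P | b].
R2 ← R2 − (6)·R1: [0, 30, -5, 5]
R3 ← R3 + (12)·R1: [0, -48, -5, -24]
R4 ← R4 + (16)·R1: [0, -68, 7, -28]
R3 ← R3 + (8/5)·R2: [0, 0, -13, -16]
R4 ← R4 + (34/15)·R2: [0, 0, -13/3, -50/3]
R4 ← R4 − (1/3)·R3: [0, 0, 0, -34/3]
The echelon form has 4 nonzero rows; the last pivot sits in the augmented column, so rank(P) = 3 but rank([P|b]) = 4.
Since the ranks differ, the system is inconsistent.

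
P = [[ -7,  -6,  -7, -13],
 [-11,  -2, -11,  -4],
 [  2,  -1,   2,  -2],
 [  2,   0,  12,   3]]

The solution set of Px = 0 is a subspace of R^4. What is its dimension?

Row reduce to echelon form.
R2 ← R2 − (11/7)·R1: [0, 52/7, 0, 115/7]
R3 ← R3 + (2/7)·R1: [0, -19/7, 0, -40/7]
R4 ← R4 + (2/7)·R1: [0, -12/7, 10, -5/7]
R3 ← R3 + (19/52)·R2: [0, 0, 0, 15/52]
R4 ← R4 + (3/13)·R2: [0, 0, 10, 40/13]
Swap R3 ↔ R4
4 nonzero rows, so rank(P) = 4.
P has 4 columns; by rank–nullity, nullity = 4 − 4 = 0.

0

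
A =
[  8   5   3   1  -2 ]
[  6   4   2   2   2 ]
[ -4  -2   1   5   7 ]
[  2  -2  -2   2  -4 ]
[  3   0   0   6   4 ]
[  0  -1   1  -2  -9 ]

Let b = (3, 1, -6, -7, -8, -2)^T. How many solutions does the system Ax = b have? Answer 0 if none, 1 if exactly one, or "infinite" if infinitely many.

Row reduce the augmented matrix [A | b].
R2 ← R2 − (3/4)·R1: [0, 1/4, -1/4, 5/4, 7/2, -5/4]
R3 ← R3 + (1/2)·R1: [0, 1/2, 5/2, 11/2, 6, -9/2]
R4 ← R4 − (1/4)·R1: [0, -13/4, -11/4, 7/4, -7/2, -31/4]
R5 ← R5 − (3/8)·R1: [0, -15/8, -9/8, 45/8, 19/4, -73/8]
R3 ← R3 − (2)·R2: [0, 0, 3, 3, -1, -2]
R4 ← R4 + (13)·R2: [0, 0, -6, 18, 42, -24]
R5 ← R5 + (15/2)·R2: [0, 0, -3, 15, 31, -37/2]
R6 ← R6 + (4)·R2: [0, 0, 0, 3, 5, -7]
R4 ← R4 + (2)·R3: [0, 0, 0, 24, 40, -28]
R5 ← R5 + R3: [0, 0, 0, 18, 30, -41/2]
R5 ← R5 − (3/4)·R4: [0, 0, 0, 0, 0, 1/2]
R6 ← R6 − (1/8)·R4: [0, 0, 0, 0, 0, -7/2]
R6 ← R6 + (7)·R5: [0, 0, 0, 0, 0, 0]
The echelon form has 5 nonzero rows; the last pivot sits in the augmented column, so rank(A) = 4 but rank([A|b]) = 5.
Since the ranks differ, the system is inconsistent.
It has no solutions.

0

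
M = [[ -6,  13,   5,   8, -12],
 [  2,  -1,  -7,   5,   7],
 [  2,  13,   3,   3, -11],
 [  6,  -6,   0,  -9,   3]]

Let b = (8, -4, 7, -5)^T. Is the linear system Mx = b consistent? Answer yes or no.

Row reduce the augmented matrix [M | b].
R2 ← R2 + (1/3)·R1: [0, 10/3, -16/3, 23/3, 3, -4/3]
R3 ← R3 + (1/3)·R1: [0, 52/3, 14/3, 17/3, -15, 29/3]
R4 ← R4 + R1: [0, 7, 5, -1, -9, 3]
R3 ← R3 − (26/5)·R2: [0, 0, 162/5, -171/5, -153/5, 83/5]
R4 ← R4 − (21/10)·R2: [0, 0, 81/5, -171/10, -153/10, 29/5]
R4 ← R4 − (1/2)·R3: [0, 0, 0, 0, 0, -5/2]
The echelon form has 4 nonzero rows; the last pivot sits in the augmented column, so rank(M) = 3 but rank([M|b]) = 4.
Since the ranks differ, the system is inconsistent.

no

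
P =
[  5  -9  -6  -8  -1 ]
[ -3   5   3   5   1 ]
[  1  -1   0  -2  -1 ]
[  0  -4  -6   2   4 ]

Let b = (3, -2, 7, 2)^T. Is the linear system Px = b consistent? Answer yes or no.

Row reduce the augmented matrix [P | b].
R2 ← R2 + (3/5)·R1: [0, -2/5, -3/5, 1/5, 2/5, -1/5]
R3 ← R3 − (1/5)·R1: [0, 4/5, 6/5, -2/5, -4/5, 32/5]
R3 ← R3 + (2)·R2: [0, 0, 0, 0, 0, 6]
R4 ← R4 − (10)·R2: [0, 0, 0, 0, 0, 4]
R4 ← R4 − (2/3)·R3: [0, 0, 0, 0, 0, 0]
The echelon form has 3 nonzero rows; the last pivot sits in the augmented column, so rank(P) = 2 but rank([P|b]) = 3.
Since the ranks differ, the system is inconsistent.

no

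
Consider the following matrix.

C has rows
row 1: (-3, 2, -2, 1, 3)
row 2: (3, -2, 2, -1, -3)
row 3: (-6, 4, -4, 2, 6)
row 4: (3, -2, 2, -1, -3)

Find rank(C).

1

Row reduce to echelon form.
R2 ← R2 + R1: [0, 0, 0, 0, 0]
R3 ← R3 − (2)·R1: [0, 0, 0, 0, 0]
R4 ← R4 + R1: [0, 0, 0, 0, 0]
Echelon form has 1 nonzero row, so rank(C) = 1.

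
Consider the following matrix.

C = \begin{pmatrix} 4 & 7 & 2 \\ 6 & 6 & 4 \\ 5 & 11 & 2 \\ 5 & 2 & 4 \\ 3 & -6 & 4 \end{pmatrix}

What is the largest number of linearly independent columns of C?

2

Row reduce to echelon form.
R2 ← R2 − (3/2)·R1: [0, -9/2, 1]
R3 ← R3 − (5/4)·R1: [0, 9/4, -1/2]
R4 ← R4 − (5/4)·R1: [0, -27/4, 3/2]
R5 ← R5 − (3/4)·R1: [0, -45/4, 5/2]
R3 ← R3 + (1/2)·R2: [0, 0, 0]
R4 ← R4 − (3/2)·R2: [0, 0, 0]
R5 ← R5 − (5/2)·R2: [0, 0, 0]
Echelon form has 2 nonzero rows, so rank(C) = 2.
The rank gives the maximum number of linearly independent columns: 2.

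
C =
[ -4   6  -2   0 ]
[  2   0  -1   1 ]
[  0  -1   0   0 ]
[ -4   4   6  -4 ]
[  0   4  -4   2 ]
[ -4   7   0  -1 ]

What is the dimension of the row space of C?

3

Row reduce to echelon form.
R2 ← R2 + (1/2)·R1: [0, 3, -2, 1]
R4 ← R4 − R1: [0, -2, 8, -4]
R6 ← R6 − R1: [0, 1, 2, -1]
R3 ← R3 + (1/3)·R2: [0, 0, -2/3, 1/3]
R4 ← R4 + (2/3)·R2: [0, 0, 20/3, -10/3]
R5 ← R5 − (4/3)·R2: [0, 0, -4/3, 2/3]
R6 ← R6 − (1/3)·R2: [0, 0, 8/3, -4/3]
R4 ← R4 + (10)·R3: [0, 0, 0, 0]
R5 ← R5 − (2)·R3: [0, 0, 0, 0]
R6 ← R6 + (4)·R3: [0, 0, 0, 0]
Echelon form has 3 nonzero rows, so rank(C) = 3.
The row space has dimension equal to the rank: 3.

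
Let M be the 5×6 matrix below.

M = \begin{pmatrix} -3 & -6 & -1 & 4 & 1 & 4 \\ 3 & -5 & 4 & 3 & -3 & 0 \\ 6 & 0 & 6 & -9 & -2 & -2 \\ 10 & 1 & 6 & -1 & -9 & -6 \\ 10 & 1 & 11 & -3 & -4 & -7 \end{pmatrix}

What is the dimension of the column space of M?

5

Row reduce to echelon form.
R2 ← R2 + R1: [0, -11, 3, 7, -2, 4]
R3 ← R3 + (2)·R1: [0, -12, 4, -1, 0, 6]
R4 ← R4 + (10/3)·R1: [0, -19, 8/3, 37/3, -17/3, 22/3]
R5 ← R5 + (10/3)·R1: [0, -19, 23/3, 31/3, -2/3, 19/3]
R3 ← R3 − (12/11)·R2: [0, 0, 8/11, -95/11, 24/11, 18/11]
R4 ← R4 − (19/11)·R2: [0, 0, -83/33, 8/33, -73/33, 14/33]
R5 ← R5 − (19/11)·R2: [0, 0, 82/33, -58/33, 92/33, -19/33]
R4 ← R4 + (83/24)·R3: [0, 0, 0, -237/8, 16/3, 73/12]
R5 ← R5 − (41/12)·R3: [0, 0, 0, 111/4, -14/3, -37/6]
R5 ← R5 + (74/79)·R4: [0, 0, 0, 0, 26/79, -37/79]
Echelon form has 5 nonzero rows, so rank(M) = 5.
The column space has dimension equal to the rank: 5.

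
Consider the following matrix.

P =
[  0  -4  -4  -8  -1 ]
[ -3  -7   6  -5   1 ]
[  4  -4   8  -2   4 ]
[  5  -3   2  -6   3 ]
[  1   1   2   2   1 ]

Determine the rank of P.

Row reduce to echelon form.
Swap R1 ↔ R2
R3 ← R3 + (4/3)·R1: [0, -40/3, 16, -26/3, 16/3]
R4 ← R4 + (5/3)·R1: [0, -44/3, 12, -43/3, 14/3]
R5 ← R5 + (1/3)·R1: [0, -4/3, 4, 1/3, 4/3]
R3 ← R3 − (10/3)·R2: [0, 0, 88/3, 18, 26/3]
R4 ← R4 − (11/3)·R2: [0, 0, 80/3, 15, 25/3]
R5 ← R5 − (1/3)·R2: [0, 0, 16/3, 3, 5/3]
R4 ← R4 − (10/11)·R3: [0, 0, 0, -15/11, 5/11]
R5 ← R5 − (2/11)·R3: [0, 0, 0, -3/11, 1/11]
R5 ← R5 − (1/5)·R4: [0, 0, 0, 0, 0]
Echelon form has 4 nonzero rows, so rank(P) = 4.

4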